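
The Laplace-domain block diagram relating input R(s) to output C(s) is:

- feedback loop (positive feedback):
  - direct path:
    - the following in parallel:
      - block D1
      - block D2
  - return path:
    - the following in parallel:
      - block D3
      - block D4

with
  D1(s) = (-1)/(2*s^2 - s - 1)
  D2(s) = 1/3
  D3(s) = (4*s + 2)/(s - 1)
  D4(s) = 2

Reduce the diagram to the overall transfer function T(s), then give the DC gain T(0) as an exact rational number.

First reduce the diagram to T(s).

1. combine D1, D2 in parallel; result (2*s^2 - s - 4)/(6*s^2 - 3*s - 3)
2. add D3, D4 (parallel); result (6*s)/(s - 1)
3. feedback reduction of (D1+D2), (D3+D4); result (-2*s^3 + 3*s^2 + 3*s - 4)/(6*s^3 + 3*s^2 - 24*s - 3)
That last expression is T(s); at s = 0 only the constant terms survive, so T(0) = -4/(-3) = 4/3.

Answer: 4/3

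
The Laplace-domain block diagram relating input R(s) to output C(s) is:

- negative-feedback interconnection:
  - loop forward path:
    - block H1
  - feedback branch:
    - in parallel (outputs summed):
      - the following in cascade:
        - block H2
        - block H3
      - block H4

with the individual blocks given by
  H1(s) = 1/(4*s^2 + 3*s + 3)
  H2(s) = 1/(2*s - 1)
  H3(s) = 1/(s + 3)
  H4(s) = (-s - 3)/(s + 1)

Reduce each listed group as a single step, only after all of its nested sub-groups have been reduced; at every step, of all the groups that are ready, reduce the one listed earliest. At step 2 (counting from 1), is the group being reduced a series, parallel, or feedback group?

[1] series reduction of H2, H3
[2] add (H2*H3), H4 (parallel)
[3] feedback reduction of H1, ((H2*H3)+H4)
At step 2 the group reduced is parallel.

Hence the answer: parallel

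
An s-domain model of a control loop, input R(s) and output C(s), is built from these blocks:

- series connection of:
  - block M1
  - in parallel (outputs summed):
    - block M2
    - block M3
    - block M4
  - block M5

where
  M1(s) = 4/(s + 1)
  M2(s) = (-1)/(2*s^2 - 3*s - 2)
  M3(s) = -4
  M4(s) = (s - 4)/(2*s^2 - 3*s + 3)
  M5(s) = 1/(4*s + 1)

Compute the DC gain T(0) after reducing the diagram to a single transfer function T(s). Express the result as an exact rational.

Step 1. add M2, M3, M4 (parallel) gives (-16*s^4 + 50*s^3 - 57*s^2 + 25*s + 29)/(4*s^4 - 12*s^3 + 11*s^2 - 3*s - 6)
Step 2. multiply M1, (M2+M3+M4), M5 (series) gives (-64*s^4 + 200*s^3 - 228*s^2 + 100*s + 116)/(16*s^6 - 28*s^5 - 12*s^4 + 31*s^3 - 28*s^2 - 33*s - 6)
Evaluating the step-2 result (the overall T(s)) at s = 0 gives T(0) = 116/(-6) = -58/3.

Hence the answer: -58/3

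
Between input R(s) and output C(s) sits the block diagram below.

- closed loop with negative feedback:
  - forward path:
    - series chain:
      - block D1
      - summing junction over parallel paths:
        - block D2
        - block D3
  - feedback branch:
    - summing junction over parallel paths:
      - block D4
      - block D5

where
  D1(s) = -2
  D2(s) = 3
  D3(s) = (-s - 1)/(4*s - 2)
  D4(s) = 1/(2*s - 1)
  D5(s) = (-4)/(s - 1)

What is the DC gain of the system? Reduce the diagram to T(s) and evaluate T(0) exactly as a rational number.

First reduce the diagram to T(s).

Step 1: combine D2, D3 in parallel, giving (11*s - 7)/(4*s - 2)
Step 2: cascade D1, (D2+D3), giving (7 - 11*s)/(2*s - 1)
Step 3: sum the parallel branches D4, D5, giving (3 - 7*s)/(2*s^2 - 3*s + 1)
Step 4: reduce the feedback loop with forward (D1*(D2+D3)) and return (D4+D5), giving (-22*s^3 + 47*s^2 - 32*s + 7)/(4*s^3 + 69*s^2 - 77*s + 20)
DC gain: substitute s = 0 into T(s) from step 4: T(0) = 7/20.

Answer: 7/20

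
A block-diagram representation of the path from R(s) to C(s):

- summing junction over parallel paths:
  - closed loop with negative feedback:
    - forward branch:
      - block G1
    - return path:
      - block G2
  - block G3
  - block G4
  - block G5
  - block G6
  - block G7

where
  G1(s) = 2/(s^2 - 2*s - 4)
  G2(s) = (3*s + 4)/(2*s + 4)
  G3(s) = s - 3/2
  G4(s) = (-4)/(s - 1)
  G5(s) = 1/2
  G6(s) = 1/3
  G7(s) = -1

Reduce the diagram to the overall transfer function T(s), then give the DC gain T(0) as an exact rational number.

1. collapse the loop (G1 forward, G2 return) gives (2*s + 4)/(s^3 - 5*s - 4)
2. reduce the parallel group [G1/(1+G1*G2)], G3, G4, G5, G6, G7 gives (3*s^5 - 8*s^4 - 22*s^3 + 34*s^2 + 73*s + 16)/(3*s^4 - 3*s^3 - 15*s^2 + 3*s + 12)
Evaluating the step-2 result (the overall T(s)) at s = 0 gives T(0) = 16/12 = 4/3.

Therefore the answer is 4/3.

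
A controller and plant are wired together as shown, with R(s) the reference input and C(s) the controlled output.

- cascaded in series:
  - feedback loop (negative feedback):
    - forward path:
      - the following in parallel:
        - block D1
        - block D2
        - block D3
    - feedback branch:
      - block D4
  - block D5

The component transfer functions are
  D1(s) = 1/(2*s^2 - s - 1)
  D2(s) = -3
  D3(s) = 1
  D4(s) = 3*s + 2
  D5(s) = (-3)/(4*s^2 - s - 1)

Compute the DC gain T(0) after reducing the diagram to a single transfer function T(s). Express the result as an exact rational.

[1] combine D1, D2, D3 in parallel -> (-4*s^2 + 2*s + 3)/(2*s^2 - s - 1)
[2] reduce the feedback loop with forward (D1+D2+D3) and return D4 -> (4*s^2 - 2*s - 3)/(12*s^3 - 12*s - 5)
[3] multiply [(D1+D2+D3)/(1+(D1+D2+D3)*D4)], D5 (series) -> (-12*s^2 + 6*s + 9)/(48*s^5 - 12*s^4 - 60*s^3 - 8*s^2 + 17*s + 5)
The step-3 result is T(s). Setting s = 0: T(0) = 9/5.

Final answer: 9/5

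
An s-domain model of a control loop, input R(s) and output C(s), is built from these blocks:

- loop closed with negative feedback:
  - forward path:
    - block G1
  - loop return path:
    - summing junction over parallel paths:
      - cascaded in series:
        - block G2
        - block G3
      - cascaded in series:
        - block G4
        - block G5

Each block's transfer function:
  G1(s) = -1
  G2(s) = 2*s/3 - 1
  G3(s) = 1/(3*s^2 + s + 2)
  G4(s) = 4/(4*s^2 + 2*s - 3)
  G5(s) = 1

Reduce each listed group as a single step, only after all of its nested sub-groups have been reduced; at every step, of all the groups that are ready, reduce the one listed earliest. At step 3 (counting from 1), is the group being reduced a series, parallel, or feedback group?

1. cascade G2, G3
2. cascade G4, G5
3. reduce the parallel group (G2*G3), (G4*G5)
4. feedback reduction of G1, ((G2*G3)+(G4*G5))
Step 3: parallel.

Answer: parallel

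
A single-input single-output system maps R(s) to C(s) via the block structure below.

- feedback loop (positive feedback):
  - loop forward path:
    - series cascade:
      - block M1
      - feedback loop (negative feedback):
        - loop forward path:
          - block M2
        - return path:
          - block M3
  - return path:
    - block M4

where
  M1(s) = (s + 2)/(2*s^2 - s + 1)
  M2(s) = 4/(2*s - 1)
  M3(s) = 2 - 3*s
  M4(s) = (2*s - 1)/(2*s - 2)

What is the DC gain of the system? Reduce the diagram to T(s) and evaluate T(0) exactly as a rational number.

1. reduce the feedback loop with forward M2 and return M3 = (-4)/(10*s - 7)
2. cascade M1, [M2/(1+M2*M3)] = (-4*s - 8)/(20*s^3 - 24*s^2 + 17*s - 7)
3. reduce the feedback loop with forward (M1*[M2/(1+M2*M3)]) and return M4 = (-4*s^2 - 4*s + 8)/(20*s^4 - 44*s^3 + 45*s^2 - 18*s + 3)
That last expression is T(s); at s = 0 only the constant terms survive, so T(0) = 8/3.

Answer: 8/3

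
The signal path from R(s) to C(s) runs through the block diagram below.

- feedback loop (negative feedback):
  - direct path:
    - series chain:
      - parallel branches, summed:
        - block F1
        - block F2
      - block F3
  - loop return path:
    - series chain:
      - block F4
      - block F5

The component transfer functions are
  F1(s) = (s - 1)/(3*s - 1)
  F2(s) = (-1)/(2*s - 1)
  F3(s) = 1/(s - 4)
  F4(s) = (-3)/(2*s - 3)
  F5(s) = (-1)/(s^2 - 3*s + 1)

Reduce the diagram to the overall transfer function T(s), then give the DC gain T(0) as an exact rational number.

First reduce the diagram to T(s).

(1) add F1, F2 (parallel); result (2*s^2 - 6*s + 2)/(6*s^2 - 5*s + 1)
(2) reduce the series chain (F1+F2), F3; result (2*s^2 - 6*s + 2)/(6*s^3 - 29*s^2 + 21*s - 4)
(3) combine F4, F5 in series; result 3/(2*s^3 - 9*s^2 + 11*s - 3)
(4) reduce the feedback loop with forward ((F1+F2)*F3) and return (F4*F5); result (4*s^3 - 18*s^2 + 22*s - 6)/(12*s^4 - 76*s^3 + 129*s^2 - 71*s + 18)
Step 4 gives the overall T(s). Then T(0) = -6/18 = -1/3.

Answer: -1/3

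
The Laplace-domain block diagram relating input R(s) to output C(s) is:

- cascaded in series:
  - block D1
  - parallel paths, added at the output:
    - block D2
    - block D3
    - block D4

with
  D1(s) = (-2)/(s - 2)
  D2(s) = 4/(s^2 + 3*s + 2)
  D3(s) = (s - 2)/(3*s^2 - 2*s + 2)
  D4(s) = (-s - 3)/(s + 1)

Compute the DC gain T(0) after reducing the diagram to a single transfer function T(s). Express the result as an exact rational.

First reduce the diagram to T(s).

Step 1. sum the parallel branches D2, D3, D4, giving (-3*s^4 - 12*s^3 + 3*s^2 - 10*s - 8)/(3*s^4 + 7*s^3 + 2*s^2 + 2*s + 4)
Step 2. reduce the series chain D1, (D2+D3+D4), giving (6*s^4 + 24*s^3 - 6*s^2 + 20*s + 16)/(3*s^5 + s^4 - 12*s^3 - 2*s^2 - 8)
That last expression is T(s); at s = 0 only the constant terms survive, so T(0) = 16/(-8) = -2.

Answer: -2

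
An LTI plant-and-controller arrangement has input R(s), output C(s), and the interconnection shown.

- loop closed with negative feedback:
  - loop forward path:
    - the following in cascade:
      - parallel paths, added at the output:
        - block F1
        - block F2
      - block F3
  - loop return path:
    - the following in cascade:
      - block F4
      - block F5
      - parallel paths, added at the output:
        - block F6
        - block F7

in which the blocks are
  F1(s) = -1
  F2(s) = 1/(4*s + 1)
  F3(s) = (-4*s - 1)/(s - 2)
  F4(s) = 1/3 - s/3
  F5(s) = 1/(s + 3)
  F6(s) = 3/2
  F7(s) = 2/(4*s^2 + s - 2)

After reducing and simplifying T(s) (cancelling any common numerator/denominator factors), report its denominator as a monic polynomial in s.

Answer: s^4 - 11*s^3/4 + 65*s^2/12 + 7*s/3 - 3

Working:
Step 1. parallel reduction of F1, F2 -> (-4*s)/(4*s + 1)
Step 2. cascade (F1+F2), F3 -> (4*s)/(s - 2)
Step 3. combine F6, F7 in parallel -> (12*s^2 + 3*s - 2)/(8*s^2 + 2*s - 4)
Step 4. multiply F4, F5, (F6+F7) (series) -> (-12*s^3 + 9*s^2 + 5*s - 2)/(24*s^3 + 78*s^2 + 6*s - 36)
Step 5. close the feedback loop around ((F1+F2)*F3), (F4*F5*(F6+F7)) -> (-48*s^4 - 156*s^3 - 12*s^2 + 72*s)/(12*s^4 - 33*s^3 + 65*s^2 + 28*s - 36)
That last expression is T(s), already simplified. Scaling its denominator by 1/12 (the reciprocal of the leading coefficient) yields the monic denominator.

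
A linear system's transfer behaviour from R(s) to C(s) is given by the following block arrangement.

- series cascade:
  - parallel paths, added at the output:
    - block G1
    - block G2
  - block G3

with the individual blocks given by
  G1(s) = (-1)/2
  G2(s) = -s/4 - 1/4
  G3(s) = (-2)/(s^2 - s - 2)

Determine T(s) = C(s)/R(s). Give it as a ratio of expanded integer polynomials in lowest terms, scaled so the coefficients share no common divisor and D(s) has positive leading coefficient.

Step 1. reduce the parallel group G1, G2 = -s/4 - 3/4
Step 2. series reduction of (G1+G2), G3, giving the overall T(s)

Hence the answer: (s + 3)/(2*s^2 - 2*s - 4)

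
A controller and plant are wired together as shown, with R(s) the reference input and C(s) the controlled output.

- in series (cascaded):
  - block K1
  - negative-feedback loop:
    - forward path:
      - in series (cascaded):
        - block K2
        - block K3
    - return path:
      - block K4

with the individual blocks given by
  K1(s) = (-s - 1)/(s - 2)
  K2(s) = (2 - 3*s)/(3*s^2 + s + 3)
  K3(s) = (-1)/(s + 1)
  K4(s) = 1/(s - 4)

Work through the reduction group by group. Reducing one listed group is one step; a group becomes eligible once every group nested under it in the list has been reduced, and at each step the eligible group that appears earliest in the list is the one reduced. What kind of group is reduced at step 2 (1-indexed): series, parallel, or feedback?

Step 1. cascade K2, K3
Step 2. reduce the feedback loop with forward (K2*K3) and return K4
Step 3. multiply K1, [(K2*K3)/(1+(K2*K3)*K4)] (series)
Step 2: feedback.

Hence the answer: feedback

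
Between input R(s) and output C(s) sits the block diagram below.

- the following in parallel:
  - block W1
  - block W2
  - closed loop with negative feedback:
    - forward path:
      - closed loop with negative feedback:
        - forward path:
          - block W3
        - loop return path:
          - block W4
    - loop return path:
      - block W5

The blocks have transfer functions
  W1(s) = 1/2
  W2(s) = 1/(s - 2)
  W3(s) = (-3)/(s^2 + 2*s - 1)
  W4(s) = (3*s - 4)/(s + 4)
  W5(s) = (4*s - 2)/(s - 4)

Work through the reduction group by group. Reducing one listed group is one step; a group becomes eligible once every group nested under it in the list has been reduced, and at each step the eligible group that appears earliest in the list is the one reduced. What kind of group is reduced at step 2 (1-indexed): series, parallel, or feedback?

[1] feedback reduction of W3, W4
[2] feedback reduction of [W3/(1+W3*W4)], W5
[3] sum the parallel branches W1, W2, [[W3/(1+W3*W4)]/(1+[W3/(1+W3*W4)]*W5)]
So the answer for step 2 is feedback.

Final answer: feedback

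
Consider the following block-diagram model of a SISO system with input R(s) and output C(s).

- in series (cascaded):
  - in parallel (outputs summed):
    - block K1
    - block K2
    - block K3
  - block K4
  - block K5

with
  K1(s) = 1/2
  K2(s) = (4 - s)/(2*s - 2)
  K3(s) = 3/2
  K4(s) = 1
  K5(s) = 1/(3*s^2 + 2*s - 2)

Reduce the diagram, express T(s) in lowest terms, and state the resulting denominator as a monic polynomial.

Step 1. parallel reduction of K1, K2, K3 -> (3*s)/(2*s - 2)
Step 2. combine (K1+K2+K3), K4, K5 in series -> (3*s)/(6*s^3 - 2*s^2 - 8*s + 4)
T(s) is the step-2 result (common factors already cancelled). Leading coefficient of the denominator: 6. Divide through by 6 for the monic polynomial.

Therefore the answer is s^3 - s^2/3 - 4*s/3 + 2/3.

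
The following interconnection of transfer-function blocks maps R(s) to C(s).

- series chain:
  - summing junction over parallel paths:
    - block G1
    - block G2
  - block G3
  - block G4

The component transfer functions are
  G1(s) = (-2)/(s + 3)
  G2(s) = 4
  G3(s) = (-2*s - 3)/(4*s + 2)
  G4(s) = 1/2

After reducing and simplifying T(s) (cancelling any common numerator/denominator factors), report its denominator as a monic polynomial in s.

Step 1. reduce the parallel group G1, G2; result (4*s + 10)/(s + 3)
Step 2. reduce the series chain (G1+G2), G3, G4; result (-4*s^2 - 16*s - 15)/(4*s^2 + 14*s + 6)
The result of step 2 is T(s) in lowest terms. Its denominator has leading coefficient 4; dividing the denominator through by 4 makes it monic.

Hence the answer: s^2 + 7*s/2 + 3/2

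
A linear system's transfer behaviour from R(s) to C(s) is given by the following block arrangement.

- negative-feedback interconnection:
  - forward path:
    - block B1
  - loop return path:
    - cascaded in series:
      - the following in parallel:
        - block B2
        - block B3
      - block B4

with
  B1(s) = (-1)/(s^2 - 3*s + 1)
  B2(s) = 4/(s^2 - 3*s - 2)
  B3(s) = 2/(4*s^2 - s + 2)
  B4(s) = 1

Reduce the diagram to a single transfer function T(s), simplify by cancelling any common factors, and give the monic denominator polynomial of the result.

First reduce the diagram to T(s).

[1] add B2, B3 (parallel) -> (18*s^2 - 10*s + 4)/(4*s^4 - 13*s^3 - 3*s^2 - 4*s - 4)
[2] multiply (B2+B3), B4 (series) -> (18*s^2 - 10*s + 4)/(4*s^4 - 13*s^3 - 3*s^2 - 4*s - 4)
[3] feedback reduction of B1, ((B2+B3)*B4) -> (-4*s^4 + 13*s^3 + 3*s^2 + 4*s + 4)/(4*s^6 - 25*s^5 + 40*s^4 - 8*s^3 - 13*s^2 + 18*s - 8)
The result of step 3 is T(s) in lowest terms. Its denominator has leading coefficient 4; dividing the denominator through by 4 makes it monic.

Answer: s^6 - 25*s^5/4 + 10*s^4 - 2*s^3 - 13*s^2/4 + 9*s/2 - 2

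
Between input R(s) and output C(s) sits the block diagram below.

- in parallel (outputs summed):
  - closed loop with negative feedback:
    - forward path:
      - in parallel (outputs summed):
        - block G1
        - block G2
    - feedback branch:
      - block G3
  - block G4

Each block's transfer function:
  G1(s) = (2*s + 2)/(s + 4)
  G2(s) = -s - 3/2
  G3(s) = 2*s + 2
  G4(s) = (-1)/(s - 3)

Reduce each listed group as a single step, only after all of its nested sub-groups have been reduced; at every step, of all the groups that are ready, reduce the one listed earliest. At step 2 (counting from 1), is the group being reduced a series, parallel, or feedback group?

Reducing step by step:

Step 1. parallel reduction of G1, G2
Step 2. close the feedback loop around (G1+G2), G3
Step 3. add [(G1+G2)/(1+(G1+G2)*G3)], G4 (parallel)
So the answer for step 2 is feedback.

Answer: feedback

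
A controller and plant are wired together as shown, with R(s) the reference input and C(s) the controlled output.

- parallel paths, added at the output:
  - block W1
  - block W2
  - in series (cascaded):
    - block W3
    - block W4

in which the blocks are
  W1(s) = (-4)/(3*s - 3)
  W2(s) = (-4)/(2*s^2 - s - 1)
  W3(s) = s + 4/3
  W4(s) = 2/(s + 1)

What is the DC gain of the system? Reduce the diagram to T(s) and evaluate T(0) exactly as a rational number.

Step 1. multiply W3, W4 (series) -> (6*s + 8)/(3*s + 3)
Step 2. sum the parallel branches W1, W2, (W3*W4) -> (12*s^3 + 2*s^2 - 38*s - 24)/(6*s^3 + 3*s^2 - 6*s - 3)
That last expression is T(s); at s = 0 only the constant terms survive, so T(0) = -24/(-3) = 8.

Answer: 8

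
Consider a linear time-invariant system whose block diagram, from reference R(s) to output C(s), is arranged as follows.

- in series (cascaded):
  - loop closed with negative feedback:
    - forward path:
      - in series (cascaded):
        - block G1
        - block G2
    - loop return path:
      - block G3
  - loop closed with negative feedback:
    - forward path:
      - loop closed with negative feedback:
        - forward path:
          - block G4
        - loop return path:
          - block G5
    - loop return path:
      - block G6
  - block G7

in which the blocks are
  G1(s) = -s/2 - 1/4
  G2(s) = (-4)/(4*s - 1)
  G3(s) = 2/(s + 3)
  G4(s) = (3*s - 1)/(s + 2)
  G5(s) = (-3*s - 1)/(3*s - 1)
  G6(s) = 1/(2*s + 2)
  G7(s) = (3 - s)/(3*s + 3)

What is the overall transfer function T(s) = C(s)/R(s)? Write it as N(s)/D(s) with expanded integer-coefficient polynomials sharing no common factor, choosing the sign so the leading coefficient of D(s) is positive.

Reducing step by step:

(1) cascade G1, G2: (2*s + 1)/(4*s - 1)
(2) feedback reduction of (G1*G2), G3: (2*s^2 + 7*s + 3)/(4*s^2 + 15*s - 1)
(3) feedback reduction of G4, G5: (1 - 3*s)/(2*s - 1)
(4) collapse the loop ([G4/(1+G4*G5)] forward, G6 return): (-6*s^2 - 4*s + 2)/(4*s^2 - s - 1)
(5) series reduction of [(G1*G2)/(1+(G1*G2)*G3)], [[G4/(1+G4*G5)]/(1+[G4/(1+G4*G5)]*G6)], G7, which is the overall transfer function T(s) = C(s)/R(s) in lowest terms

Answer: (12*s^4 + 2*s^3 - 110*s^2 - 18*s + 18)/(48*s^4 + 168*s^3 - 69*s^2 - 42*s + 3)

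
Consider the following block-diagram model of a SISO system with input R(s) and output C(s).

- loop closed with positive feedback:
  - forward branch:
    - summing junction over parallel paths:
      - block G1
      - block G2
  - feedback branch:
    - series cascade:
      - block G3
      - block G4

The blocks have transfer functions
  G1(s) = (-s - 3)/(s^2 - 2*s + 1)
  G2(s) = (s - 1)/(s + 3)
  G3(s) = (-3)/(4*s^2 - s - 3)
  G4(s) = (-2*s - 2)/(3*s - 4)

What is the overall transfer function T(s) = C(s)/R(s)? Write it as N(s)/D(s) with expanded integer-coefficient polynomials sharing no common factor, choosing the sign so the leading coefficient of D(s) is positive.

(1) sum the parallel branches G1, G2, giving (s^3 - 4*s^2 - 3*s - 10)/(s^3 + s^2 - 5*s + 3)
(2) reduce the series chain G3, G4, giving (6*s + 6)/(12*s^3 - 19*s^2 - 5*s + 12)
(3) close the feedback loop around (G1+G2), (G3*G4); the result is T(s) itself (integer coefficients, no common factor, positive leading denominator coefficient)

Final answer: (12*s^6 - 67*s^5 + 35*s^4 - 31*s^3 + 157*s^2 + 14*s - 120)/(12*s^6 - 7*s^5 - 90*s^4 + 156*s^3 + 22*s^2 + 3*s + 96)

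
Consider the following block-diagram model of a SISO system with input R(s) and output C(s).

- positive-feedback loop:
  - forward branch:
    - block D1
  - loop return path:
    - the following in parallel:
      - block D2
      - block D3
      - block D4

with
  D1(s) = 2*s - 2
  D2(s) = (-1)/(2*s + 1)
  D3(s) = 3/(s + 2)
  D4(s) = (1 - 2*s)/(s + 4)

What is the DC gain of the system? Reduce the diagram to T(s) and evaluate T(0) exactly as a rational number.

[1] sum the parallel branches D2, D3, D4, giving (-4*s^3 - 3*s^2 + 22*s + 6)/(2*s^3 + 13*s^2 + 22*s + 8)
[2] apply the feedback formula to D1, (D2+D3+D4), giving (4*s^4 + 22*s^3 + 18*s^2 - 28*s - 16)/(8*s^4 - 37*s^2 + 54*s + 20)
The step-2 result is T(s). Setting s = 0: T(0) = -16/20 = -4/5.

Therefore the answer is -4/5.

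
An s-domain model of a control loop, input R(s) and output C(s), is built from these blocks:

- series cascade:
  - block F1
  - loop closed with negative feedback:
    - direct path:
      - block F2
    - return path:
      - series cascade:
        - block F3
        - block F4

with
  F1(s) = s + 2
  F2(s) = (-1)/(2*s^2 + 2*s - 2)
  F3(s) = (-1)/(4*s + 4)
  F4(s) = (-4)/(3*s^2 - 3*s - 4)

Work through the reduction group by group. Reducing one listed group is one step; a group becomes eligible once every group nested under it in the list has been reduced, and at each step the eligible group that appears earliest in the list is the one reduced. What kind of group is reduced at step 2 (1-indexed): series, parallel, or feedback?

1. multiply F3, F4 (series)
2. feedback reduction of F2, (F3*F4)
3. reduce the series chain F1, [F2/(1+F2*(F3*F4))]
Step 2 collapses a feedback group.

Hence the answer: feedback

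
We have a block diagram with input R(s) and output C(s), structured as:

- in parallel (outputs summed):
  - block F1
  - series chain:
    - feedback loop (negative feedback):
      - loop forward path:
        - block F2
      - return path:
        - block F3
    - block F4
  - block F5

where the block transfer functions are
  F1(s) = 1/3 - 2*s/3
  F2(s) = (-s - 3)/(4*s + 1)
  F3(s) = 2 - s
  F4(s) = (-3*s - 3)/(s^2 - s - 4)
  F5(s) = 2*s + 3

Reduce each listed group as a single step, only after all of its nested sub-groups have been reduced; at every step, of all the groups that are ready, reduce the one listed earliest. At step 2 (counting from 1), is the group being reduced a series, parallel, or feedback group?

Step 1: close the feedback loop around F2, F3
Step 2: reduce the series chain [F2/(1+F2*F3)], F4
Step 3: reduce the parallel group F1, ([F2/(1+F2*F3)]*F4), F5
Step 2: series.

Answer: series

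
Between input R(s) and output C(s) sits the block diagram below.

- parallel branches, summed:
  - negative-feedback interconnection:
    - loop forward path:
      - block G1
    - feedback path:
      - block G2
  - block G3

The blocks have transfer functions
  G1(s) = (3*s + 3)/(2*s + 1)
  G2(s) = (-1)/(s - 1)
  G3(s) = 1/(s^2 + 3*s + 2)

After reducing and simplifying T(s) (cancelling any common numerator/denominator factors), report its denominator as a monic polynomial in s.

[1] feedback reduction of G1, G2; result (3*s^2 - 3)/(2*s^2 - 4*s - 4)
[2] parallel reduction of [G1/(1+G1*G2)], G3; result (3*s^4 + 9*s^3 + 5*s^2 - 13*s - 10)/(2*s^4 + 2*s^3 - 12*s^2 - 20*s - 8)
T(s) is the step-2 result (common factors already cancelled). Leading coefficient of the denominator: 2. Divide through by 2 for the monic polynomial.

Answer: s^4 + s^3 - 6*s^2 - 10*s - 4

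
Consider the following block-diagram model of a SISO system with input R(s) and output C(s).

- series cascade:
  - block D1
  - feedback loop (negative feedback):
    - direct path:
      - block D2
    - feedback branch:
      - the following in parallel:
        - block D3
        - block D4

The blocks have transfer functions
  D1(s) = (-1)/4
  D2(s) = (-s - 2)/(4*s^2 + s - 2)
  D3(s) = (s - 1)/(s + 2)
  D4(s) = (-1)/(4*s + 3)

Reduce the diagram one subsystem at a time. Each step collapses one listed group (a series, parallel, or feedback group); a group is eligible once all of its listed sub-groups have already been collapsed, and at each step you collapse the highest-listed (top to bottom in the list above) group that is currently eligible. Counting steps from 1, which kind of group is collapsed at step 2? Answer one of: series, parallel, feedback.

Answer: feedback

Working:
(1) parallel reduction of D3, D4
(2) collapse the loop (D2 forward, (D3+D4) return)
(3) cascade D1, [D2/(1+D2*(D3+D4))]
Step 2: feedback.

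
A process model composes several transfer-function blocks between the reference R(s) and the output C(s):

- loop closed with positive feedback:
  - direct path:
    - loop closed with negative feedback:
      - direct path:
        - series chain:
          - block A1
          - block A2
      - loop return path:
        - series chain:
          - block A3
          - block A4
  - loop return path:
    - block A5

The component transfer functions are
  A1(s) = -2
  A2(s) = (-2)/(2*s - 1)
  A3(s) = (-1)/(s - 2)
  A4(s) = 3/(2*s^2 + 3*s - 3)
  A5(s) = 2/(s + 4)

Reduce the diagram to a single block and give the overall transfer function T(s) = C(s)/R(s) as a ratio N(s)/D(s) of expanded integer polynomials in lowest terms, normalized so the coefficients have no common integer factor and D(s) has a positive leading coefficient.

Answer: (8*s^4 + 28*s^3 - 52*s^2 - 120*s + 96)/(4*s^5 + 12*s^4 - 49*s^3 - 39*s^2 + 138*s - 120)

Working:
1. reduce the series chain A1, A2, giving 4/(2*s - 1)
2. combine A3, A4 in series, giving (-3)/(2*s^3 - s^2 - 9*s + 6)
3. collapse the loop ((A1*A2) forward, (A3*A4) return), giving (8*s^3 - 4*s^2 - 36*s + 24)/(4*s^4 - 4*s^3 - 17*s^2 + 21*s - 18)
4. apply the feedback formula to [(A1*A2)/(1+(A1*A2)*(A3*A4))], A5 - this is the overall T(s), already in the required normalized form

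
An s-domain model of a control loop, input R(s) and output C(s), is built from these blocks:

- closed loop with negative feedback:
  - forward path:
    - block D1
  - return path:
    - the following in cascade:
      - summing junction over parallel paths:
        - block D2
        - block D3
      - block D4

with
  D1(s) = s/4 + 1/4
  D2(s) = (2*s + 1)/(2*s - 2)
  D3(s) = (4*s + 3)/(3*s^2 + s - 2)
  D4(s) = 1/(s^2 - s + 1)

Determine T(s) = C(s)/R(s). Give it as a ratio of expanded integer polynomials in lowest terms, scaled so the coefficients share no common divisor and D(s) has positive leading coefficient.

Step 1 - reduce the parallel group D2, D3 -> (6*s^3 + 13*s^2 - 5*s - 8)/(6*s^3 - 4*s^2 - 6*s + 4)
Step 2 - cascade (D2+D3), D4 -> (6*s^3 + 13*s^2 - 5*s - 8)/(6*s^5 - 10*s^4 + 4*s^3 + 6*s^2 - 10*s + 4)
Step 3 - collapse the loop (D1 forward, ((D2+D3)*D4) return); the result is T(s) itself (integer coefficients, no common factor, positive leading denominator coefficient)

Answer: (6*s^5 - 10*s^4 + 4*s^3 + 6*s^2 - 10*s + 4)/(24*s^4 - 58*s^3 + 93*s^2 - 61*s + 8)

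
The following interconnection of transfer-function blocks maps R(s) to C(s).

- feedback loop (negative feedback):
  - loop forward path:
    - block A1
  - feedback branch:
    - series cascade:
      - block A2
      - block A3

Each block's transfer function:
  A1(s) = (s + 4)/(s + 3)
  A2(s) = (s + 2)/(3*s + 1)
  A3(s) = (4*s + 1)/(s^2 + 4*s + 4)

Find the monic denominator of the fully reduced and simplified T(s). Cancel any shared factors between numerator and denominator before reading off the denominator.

Step 1 - series reduction of A2, A3; result (4*s + 1)/(3*s^2 + 7*s + 2)
Step 2 - close the feedback loop around A1, (A2*A3); result (3*s^3 + 19*s^2 + 30*s + 8)/(3*s^3 + 20*s^2 + 40*s + 10)
No further cancellation is possible in the step-2 result, so that is T(s). Its denominator becomes monic after dividing by the leading coefficient 3.

Hence the answer: s^3 + 20*s^2/3 + 40*s/3 + 10/3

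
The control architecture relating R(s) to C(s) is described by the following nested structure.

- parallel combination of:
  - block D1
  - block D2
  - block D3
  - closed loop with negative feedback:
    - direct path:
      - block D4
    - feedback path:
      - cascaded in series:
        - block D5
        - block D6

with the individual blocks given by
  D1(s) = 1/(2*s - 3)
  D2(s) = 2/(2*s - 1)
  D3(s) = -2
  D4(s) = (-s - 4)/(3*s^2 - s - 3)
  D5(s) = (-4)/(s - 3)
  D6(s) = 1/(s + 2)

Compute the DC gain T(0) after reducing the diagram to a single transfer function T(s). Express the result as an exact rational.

Step 1: combine D5, D6 in series, giving (-4)/(s^2 - s - 6)
Step 2: collapse the loop (D4 forward, (D5*D6) return), giving (-s^3 - 3*s^2 + 10*s + 24)/(3*s^4 - 4*s^3 - 20*s^2 + 13*s + 34)
Step 3: parallel reduction of D1, D2, D3, [D4/(1+D4*(D5*D6))], giving (-24*s^6 + 94*s^5 + 29*s^4 - 431*s^3 + 281*s^2 + 417*s - 370)/(12*s^6 - 40*s^5 - 39*s^4 + 200*s^3 - 28*s^2 - 233*s + 102)
Evaluating the step-3 result (the overall T(s)) at s = 0 gives T(0) = -370/102 = -185/51.

Final answer: -185/51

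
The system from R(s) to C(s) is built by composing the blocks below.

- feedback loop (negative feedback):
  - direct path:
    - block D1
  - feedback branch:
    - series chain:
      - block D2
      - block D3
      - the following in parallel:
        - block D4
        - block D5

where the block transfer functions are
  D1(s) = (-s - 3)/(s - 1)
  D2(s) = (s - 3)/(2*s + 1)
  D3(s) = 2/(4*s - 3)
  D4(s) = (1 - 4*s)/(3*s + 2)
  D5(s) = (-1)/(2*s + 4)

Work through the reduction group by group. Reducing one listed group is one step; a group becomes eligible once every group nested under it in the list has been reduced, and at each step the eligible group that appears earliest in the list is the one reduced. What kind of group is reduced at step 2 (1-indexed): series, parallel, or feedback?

[1] parallel reduction of D4, D5
[2] series reduction of D2, D3, (D4+D5)
[3] collapse the loop (D1 forward, (D2*D3*(D4+D5)) return)
Step 2: series.

Hence the answer: series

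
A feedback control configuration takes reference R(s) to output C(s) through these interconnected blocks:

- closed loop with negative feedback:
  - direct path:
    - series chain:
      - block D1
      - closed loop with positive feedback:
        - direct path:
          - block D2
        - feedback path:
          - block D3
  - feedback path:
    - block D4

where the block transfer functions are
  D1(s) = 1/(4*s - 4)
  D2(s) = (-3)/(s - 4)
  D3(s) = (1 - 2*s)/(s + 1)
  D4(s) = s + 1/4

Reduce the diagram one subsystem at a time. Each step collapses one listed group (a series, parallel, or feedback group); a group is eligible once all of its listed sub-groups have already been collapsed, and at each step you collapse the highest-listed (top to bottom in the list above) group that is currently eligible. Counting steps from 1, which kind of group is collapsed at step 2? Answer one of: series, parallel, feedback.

Reducing step by step:

Step 1 - feedback reduction of D2, D3
Step 2 - reduce the series chain D1, [D2/(1-D2*D3)]
Step 3 - close the feedback loop around (D1*[D2/(1-D2*D3)]), D4
At step 2 the group reduced is series.

Answer: series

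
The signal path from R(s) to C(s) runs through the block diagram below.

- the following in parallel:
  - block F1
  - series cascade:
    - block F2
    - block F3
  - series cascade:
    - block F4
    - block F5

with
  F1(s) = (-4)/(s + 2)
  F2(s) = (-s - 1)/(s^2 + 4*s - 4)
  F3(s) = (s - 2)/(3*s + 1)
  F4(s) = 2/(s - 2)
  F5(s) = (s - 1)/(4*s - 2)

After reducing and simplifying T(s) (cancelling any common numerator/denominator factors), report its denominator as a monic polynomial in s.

Step 1 - reduce the series chain F2, F3 -> (-s^2 + s + 2)/(3*s^3 + 13*s^2 - 8*s - 4)
Step 2 - reduce the series chain F4, F5 -> (s - 1)/(2*s^2 - 5*s + 2)
Step 3 - parallel reduction of F1, (F2*F3), (F4*F5) -> (-23*s^5 - 25*s^4 + 310*s^3 - 284*s^2 - 16*s + 48)/(6*s^6 + 23*s^5 - 53*s^4 - 92*s^3 + 120*s^2 - 16)
The result of step 3 is T(s) in lowest terms. Its denominator has leading coefficient 6; dividing the denominator through by 6 makes it monic.

Final answer: s^6 + 23*s^5/6 - 53*s^4/6 - 46*s^3/3 + 20*s^2 - 8/3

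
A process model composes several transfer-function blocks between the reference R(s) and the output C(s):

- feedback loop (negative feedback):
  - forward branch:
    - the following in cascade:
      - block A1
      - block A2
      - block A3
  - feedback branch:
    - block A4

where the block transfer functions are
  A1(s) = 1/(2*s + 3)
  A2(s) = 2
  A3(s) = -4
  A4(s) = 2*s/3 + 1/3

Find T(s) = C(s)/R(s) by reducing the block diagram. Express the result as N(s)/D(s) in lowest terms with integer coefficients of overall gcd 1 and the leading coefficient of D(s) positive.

Reducing step by step:

Step 1: series reduction of A1, A2, A3, giving (-8)/(2*s + 3)
Step 2: feedback reduction of (A1*A2*A3), A4: this yields T(s), and no further normalization is needed

Answer: 24/(10*s - 1)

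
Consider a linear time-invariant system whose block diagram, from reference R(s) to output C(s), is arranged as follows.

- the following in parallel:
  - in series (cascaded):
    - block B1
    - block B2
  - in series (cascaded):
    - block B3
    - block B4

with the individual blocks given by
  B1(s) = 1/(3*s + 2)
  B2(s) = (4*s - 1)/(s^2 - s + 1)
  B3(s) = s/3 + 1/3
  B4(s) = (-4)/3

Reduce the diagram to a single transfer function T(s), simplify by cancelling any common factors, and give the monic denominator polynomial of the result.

1. cascade B1, B2 gives (4*s - 1)/(3*s^3 - s^2 + s + 2)
2. combine B3, B4 in series gives -4*s/9 - 4/9
3. reduce the parallel group (B1*B2), (B3*B4) gives (-12*s^4 - 8*s^3 + 24*s - 17)/(27*s^3 - 9*s^2 + 9*s + 18)
Step 3 gives the fully reduced T(s), with no common factor left to cancel. The denominator's leading coefficient is 27, so divide each of its coefficients by 27 to get the monic form.

Therefore the answer is s^3 - s^2/3 + s/3 + 2/3.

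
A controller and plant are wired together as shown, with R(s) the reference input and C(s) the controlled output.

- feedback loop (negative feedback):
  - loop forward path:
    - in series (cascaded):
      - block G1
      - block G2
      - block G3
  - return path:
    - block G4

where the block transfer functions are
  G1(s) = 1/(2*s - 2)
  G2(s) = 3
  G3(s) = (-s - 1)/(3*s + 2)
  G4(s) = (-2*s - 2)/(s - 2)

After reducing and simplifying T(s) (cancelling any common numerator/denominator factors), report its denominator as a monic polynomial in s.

Step 1. series reduction of G1, G2, G3, giving (-3*s - 3)/(6*s^2 - 2*s - 4)
Step 2. feedback reduction of (G1*G2*G3), G4, giving (-3*s^2 + 3*s + 6)/(6*s^3 - 8*s^2 + 12*s + 14)
That last expression is T(s), already simplified. Scaling its denominator by 1/6 (the reciprocal of the leading coefficient) yields the monic denominator.

Hence the answer: s^3 - 4*s^2/3 + 2*s + 7/3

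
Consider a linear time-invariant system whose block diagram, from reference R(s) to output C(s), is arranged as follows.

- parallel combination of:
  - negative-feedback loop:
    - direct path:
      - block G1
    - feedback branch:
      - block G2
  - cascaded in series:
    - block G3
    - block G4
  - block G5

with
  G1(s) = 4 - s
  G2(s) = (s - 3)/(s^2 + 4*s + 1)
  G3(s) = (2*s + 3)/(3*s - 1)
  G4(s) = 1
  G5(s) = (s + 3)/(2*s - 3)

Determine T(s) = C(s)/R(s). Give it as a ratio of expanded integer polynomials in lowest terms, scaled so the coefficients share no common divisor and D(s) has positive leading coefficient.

Step 1: close the feedback loop around G1, G2: (-s^3 + 15*s + 4)/(11*s - 11)
Step 2: combine G3, G4 in series: (2*s + 3)/(3*s - 1)
Step 3: add [G1/(1+G1*G2)], (G3*G4), G5 (parallel), which is the overall transfer function T(s) = C(s)/R(s) in lowest terms

Hence the answer: (-6*s^5 + 11*s^4 + 164*s^3 - 130*s^2 - 219*s + 144)/(66*s^3 - 187*s^2 + 154*s - 33)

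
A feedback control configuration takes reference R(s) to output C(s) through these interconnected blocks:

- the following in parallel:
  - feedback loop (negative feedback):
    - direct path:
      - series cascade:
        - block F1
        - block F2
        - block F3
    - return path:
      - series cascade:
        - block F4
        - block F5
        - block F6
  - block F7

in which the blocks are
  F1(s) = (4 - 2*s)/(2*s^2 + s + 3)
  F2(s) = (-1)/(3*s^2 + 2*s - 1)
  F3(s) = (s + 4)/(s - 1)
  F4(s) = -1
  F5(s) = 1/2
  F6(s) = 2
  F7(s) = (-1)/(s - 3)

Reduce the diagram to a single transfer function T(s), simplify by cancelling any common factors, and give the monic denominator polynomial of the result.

Answer: s^6 - 17*s^5/6 - s^4/6 - 2*s^3 + s^2 + 55*s/6 - 19/2

Working:
1. cascade F1, F2, F3 = (2*s^2 + 4*s - 16)/(6*s^5 + s^4 + 2*s^3 - 4*s^2 - 8*s + 3)
2. series reduction of F4, F5, F6 = -1
3. collapse the loop ((F1*F2*F3) forward, (F4*F5*F6) return) = (2*s^2 + 4*s - 16)/(6*s^5 + s^4 + 2*s^3 - 6*s^2 - 12*s + 19)
4. add [(F1*F2*F3)/(1+(F1*F2*F3)*(F4*F5*F6))], F7 (parallel) = (-6*s^5 - s^4 + 4*s^2 - 16*s + 29)/(6*s^6 - 17*s^5 - s^4 - 12*s^3 + 6*s^2 + 55*s - 57)
T(s) is the step-4 result (common factors already cancelled). Leading coefficient of the denominator: 6. Divide through by 6 for the monic polynomial.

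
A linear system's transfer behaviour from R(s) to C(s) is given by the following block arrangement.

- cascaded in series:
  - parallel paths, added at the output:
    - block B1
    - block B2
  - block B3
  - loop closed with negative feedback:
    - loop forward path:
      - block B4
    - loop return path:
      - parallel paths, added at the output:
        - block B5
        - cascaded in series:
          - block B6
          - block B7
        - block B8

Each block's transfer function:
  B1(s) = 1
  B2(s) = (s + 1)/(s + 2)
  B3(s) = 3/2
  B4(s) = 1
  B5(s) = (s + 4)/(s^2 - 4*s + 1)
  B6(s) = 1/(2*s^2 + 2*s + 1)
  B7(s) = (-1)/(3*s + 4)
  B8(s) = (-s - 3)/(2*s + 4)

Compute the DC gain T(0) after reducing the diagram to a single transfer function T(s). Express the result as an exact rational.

Reducing step by step:

Step 1 - reduce the parallel group B1, B2 = (2*s + 3)/(s + 2)
Step 2 - cascade B6, B7 = (-1)/(6*s^3 + 14*s^2 + 11*s + 4)
Step 3 - add B5, (B6*B7), B8 (parallel) = (-6*s^6 + 4*s^5 + 169*s^4 + 427*s^3 + 451*s^2 + 249*s + 48)/(12*s^6 + 4*s^5 - 118*s^4 - 208*s^3 - 114*s^2 - 12*s + 16)
Step 4 - apply the feedback formula to B4, (B5+(B6*B7)+B8) = (12*s^6 + 4*s^5 - 118*s^4 - 208*s^3 - 114*s^2 - 12*s + 16)/(6*s^6 + 8*s^5 + 51*s^4 + 219*s^3 + 337*s^2 + 237*s + 64)
Step 5 - cascade (B1+B2), B3, [B4/(1+B4*(B5+(B6*B7)+B8))] = (36*s^6 - 6*s^5 - 324*s^4 - 507*s^3 - 264*s^2 - 21*s + 36)/(6*s^6 + 8*s^5 + 51*s^4 + 219*s^3 + 337*s^2 + 237*s + 64)
Step 5 gives the overall T(s). Then T(0) = 36/64 = 9/16.

Answer: 9/16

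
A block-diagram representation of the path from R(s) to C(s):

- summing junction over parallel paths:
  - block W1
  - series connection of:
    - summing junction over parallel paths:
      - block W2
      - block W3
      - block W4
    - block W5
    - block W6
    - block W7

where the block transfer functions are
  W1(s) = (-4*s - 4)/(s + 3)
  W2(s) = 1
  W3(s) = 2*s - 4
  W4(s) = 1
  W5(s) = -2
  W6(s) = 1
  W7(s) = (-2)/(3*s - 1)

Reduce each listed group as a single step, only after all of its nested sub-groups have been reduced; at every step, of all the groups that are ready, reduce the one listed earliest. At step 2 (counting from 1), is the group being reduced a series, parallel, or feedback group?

(1) add W2, W3, W4 (parallel)
(2) cascade (W2+W3+W4), W5, W6, W7
(3) combine W1, ((W2+W3+W4)*W5*W6*W7) in parallel
So the answer for step 2 is series.

Hence the answer: series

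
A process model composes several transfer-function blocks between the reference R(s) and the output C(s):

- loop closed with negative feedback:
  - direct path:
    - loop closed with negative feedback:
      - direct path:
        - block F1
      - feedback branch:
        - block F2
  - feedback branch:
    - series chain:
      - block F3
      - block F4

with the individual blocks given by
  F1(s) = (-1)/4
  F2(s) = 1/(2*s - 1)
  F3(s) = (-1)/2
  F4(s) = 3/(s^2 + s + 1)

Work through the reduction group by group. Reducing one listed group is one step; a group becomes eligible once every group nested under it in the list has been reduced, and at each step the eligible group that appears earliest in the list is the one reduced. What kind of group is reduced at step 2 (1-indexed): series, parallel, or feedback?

The answer is series.

Reasoning:
[1] collapse the loop (F1 forward, F2 return)
[2] multiply F3, F4 (series)
[3] feedback reduction of [F1/(1+F1*F2)], (F3*F4)
Step 2: series.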